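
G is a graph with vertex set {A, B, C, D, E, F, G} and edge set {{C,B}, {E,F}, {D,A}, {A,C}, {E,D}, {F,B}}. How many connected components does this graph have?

G is isolated — a component by itself.
Starting from A we can reach A, B, C, D, E, F. That is one component of size 6.
Total: 2 components.

2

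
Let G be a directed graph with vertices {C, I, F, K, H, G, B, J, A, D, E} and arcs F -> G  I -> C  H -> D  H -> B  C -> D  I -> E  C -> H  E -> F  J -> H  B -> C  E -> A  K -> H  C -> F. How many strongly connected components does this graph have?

9

{B, C, H} are all mutually reachable — one SCC of size 3.
{K} is an SCC by itself.
{I} is an SCC by itself.
{F} is an SCC by itself.
{D} is an SCC by itself.
(and 4 more singleton SCCs)
That gives 9 strongly connected components.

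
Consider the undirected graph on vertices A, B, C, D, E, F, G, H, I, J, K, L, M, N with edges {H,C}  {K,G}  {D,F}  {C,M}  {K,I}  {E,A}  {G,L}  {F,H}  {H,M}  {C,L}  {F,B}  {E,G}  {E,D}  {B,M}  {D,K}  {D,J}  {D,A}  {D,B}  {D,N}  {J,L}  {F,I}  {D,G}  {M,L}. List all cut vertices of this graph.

D

Removing D increases the component count from 1 to 2, so D is a cut vertex.
By contrast removing H leaves 1 component; it is not a cut vertex. No other vertex is a cut vertex either.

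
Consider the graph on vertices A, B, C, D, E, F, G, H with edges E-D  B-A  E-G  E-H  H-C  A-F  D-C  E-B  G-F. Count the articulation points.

Removing E increases the component count from 1 to 2, so E is a cut vertex.
By contrast removing H leaves 1 component; it is not a cut vertex. No other vertex is a cut vertex either.

1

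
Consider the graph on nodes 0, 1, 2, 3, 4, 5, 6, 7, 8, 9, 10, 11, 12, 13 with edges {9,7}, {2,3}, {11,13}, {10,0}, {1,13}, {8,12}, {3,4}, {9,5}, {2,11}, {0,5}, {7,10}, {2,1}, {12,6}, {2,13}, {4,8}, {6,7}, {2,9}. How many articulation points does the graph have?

1

Removing 2 increases the component count from 1 to 2, so 2 is a cut vertex.
By contrast removing 13 leaves 1 component; it is not a cut vertex. No other vertex is a cut vertex either.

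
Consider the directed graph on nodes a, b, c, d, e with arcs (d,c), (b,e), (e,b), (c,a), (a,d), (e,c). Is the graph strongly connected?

There is no directed path from a to e, so the graph is not strongly connected.

No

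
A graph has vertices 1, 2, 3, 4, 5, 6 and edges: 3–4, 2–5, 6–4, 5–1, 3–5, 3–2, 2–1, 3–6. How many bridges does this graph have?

0

The edges on the cycle 3-6-4-3 are not bridges since each lies on that cycle.
Every edge lies on some cycle, so there are no bridges.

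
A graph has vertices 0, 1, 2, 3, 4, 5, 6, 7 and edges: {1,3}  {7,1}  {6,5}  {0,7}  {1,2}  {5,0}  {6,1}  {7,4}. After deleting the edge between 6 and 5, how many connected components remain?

6 and 5 are still connected via 6-1-7-0-5, so the component count stays at 1.

1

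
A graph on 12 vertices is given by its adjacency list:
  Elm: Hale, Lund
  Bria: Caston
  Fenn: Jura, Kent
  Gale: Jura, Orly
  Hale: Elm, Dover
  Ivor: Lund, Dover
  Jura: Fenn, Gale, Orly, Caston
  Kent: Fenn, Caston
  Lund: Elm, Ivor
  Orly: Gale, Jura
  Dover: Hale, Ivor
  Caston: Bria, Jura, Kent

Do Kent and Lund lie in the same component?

The component containing Kent is {Bria, Fenn, Gale, Jura, Kent, Orly, Caston}, and Lund is not in it.

No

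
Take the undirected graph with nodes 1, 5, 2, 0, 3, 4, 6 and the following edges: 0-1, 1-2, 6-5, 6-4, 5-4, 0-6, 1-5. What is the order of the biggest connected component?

3 is isolated — a component by itself.
Starting from 0 we can reach 0, 1, 2, 4, 5, 6. That is one component of size 6.
The largest has 6 vertices.

6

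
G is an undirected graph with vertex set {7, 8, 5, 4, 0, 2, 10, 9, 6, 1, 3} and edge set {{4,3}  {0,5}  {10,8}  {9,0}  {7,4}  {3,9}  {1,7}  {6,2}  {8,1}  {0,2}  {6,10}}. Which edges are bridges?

The edges on the cycle 6-10-8-1-7-4-3-9-0-2-6 are not bridges since each lies on that cycle.
But removing 0—5 disconnects 0 from 5 — this is a bridge.

0-5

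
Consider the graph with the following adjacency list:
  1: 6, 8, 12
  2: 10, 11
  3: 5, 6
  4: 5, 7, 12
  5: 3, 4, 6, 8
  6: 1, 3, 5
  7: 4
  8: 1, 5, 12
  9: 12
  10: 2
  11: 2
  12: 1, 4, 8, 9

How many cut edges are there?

The edges on the cycle 1-12-4-5-8-1 are not bridges since each lies on that cycle.
But removing 2-11 disconnects 2 from 11; removing 4-7 disconnects 4 from 7; removing 10-2 disconnects 10 from 2; removing 12-9 disconnects 12 from 9 — these are bridges.
That makes 4 bridges.

4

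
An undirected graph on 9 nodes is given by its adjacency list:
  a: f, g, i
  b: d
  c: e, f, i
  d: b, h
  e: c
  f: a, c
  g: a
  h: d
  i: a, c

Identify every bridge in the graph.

a-g, b-d, c-e, d-h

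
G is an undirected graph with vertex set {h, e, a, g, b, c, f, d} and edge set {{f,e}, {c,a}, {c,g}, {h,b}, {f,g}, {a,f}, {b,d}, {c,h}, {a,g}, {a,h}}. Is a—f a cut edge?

No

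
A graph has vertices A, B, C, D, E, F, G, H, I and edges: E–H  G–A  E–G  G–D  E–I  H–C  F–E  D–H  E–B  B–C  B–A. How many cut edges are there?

The edges on the cycle E-G-D-H-E are not bridges since each lies on that cycle.
But removing E–I disconnects E from I; removing F–E disconnects F from E — these are bridges.
That makes 2 bridges.

2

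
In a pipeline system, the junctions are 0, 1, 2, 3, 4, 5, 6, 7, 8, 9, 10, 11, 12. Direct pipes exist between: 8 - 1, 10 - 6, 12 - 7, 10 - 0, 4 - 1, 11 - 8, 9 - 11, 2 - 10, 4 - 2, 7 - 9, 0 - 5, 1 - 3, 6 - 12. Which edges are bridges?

0-10, 0-5, 1-3

The edges on the cycle 4-2-10-6-12-7-9-11-8-1-4 are not bridges since each lies on that cycle.
But removing 0 - 5 disconnects 0 from 5; removing 1 - 3 disconnects 1 from 3; removing 10 - 0 disconnects 10 from 0 — these are bridges.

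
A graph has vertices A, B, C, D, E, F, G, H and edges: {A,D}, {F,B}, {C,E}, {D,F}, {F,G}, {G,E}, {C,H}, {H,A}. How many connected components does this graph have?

Starting from A we can reach A, B, C, D, E, F, G, H. That is one component of size 8.
Total: 1 component.

1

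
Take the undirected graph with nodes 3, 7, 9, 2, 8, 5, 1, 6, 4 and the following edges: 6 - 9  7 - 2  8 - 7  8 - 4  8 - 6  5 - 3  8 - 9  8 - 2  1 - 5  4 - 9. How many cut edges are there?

The edges on the cycle 8-7-2-8 are not bridges since each lies on that cycle.
But removing 1 - 5 disconnects 1 from 5; removing 3 - 5 disconnects 3 from 5 — these are bridges.
That makes 2 bridges.

2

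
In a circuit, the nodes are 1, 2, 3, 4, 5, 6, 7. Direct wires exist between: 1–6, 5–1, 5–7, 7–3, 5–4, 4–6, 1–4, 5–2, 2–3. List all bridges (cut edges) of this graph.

The edges on the cycle 5-1-6-4-5 are not bridges since each lies on that cycle.
Every edge lies on some cycle, so there are no bridges.

none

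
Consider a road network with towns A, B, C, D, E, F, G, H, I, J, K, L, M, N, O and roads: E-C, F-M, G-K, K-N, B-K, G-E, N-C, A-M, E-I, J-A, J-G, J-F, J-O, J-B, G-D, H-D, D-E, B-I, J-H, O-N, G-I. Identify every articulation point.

J

Removing J increases the component count from 2 to 3, so J is a cut vertex.
By contrast removing M leaves 2 components; it is not a cut vertex. No other vertex is a cut vertex either.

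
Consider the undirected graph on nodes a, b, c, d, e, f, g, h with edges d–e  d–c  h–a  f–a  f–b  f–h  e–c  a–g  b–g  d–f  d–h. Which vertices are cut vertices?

Removing d increases the component count from 1 to 2, so d is a cut vertex.
By contrast removing b leaves 1 component; it is not a cut vertex. No other vertex is a cut vertex either.

d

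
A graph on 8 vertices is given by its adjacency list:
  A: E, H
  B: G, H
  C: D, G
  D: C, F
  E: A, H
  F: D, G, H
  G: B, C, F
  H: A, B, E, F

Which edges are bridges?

The edges on the cycle H-E-A-H are not bridges since each lies on that cycle.
Every edge lies on some cycle, so there are no bridges.

none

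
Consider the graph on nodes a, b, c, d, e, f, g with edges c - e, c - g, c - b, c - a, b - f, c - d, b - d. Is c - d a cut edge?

No

After removing c - d, the path c-b-d still connects them, so the edge is not a bridge.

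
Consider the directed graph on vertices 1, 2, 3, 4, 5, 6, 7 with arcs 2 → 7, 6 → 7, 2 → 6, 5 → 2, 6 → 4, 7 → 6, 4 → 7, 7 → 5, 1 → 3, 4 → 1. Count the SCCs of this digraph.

3

{2, 4, 5, 6, 7} are all mutually reachable — one SCC of size 5.
{1} is an SCC by itself.
{3} is an SCC by itself.
That gives 3 strongly connected components.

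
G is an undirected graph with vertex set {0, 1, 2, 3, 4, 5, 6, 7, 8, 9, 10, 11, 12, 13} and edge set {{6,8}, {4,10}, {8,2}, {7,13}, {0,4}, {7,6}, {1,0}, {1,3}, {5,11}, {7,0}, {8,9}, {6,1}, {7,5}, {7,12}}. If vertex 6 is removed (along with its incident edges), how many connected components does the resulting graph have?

With 6 gone, the remaining components are: {2, 8, 9}; {0, 1, 3, 4, 5, 7, 10, 11, 12, 13}.
That is 2 components.

2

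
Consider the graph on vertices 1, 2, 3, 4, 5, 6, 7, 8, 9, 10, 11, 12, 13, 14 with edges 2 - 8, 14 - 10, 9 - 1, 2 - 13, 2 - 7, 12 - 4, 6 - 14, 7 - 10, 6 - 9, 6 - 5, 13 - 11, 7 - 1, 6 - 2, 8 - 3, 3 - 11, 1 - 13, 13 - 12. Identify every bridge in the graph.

The edges on the cycle 6-14-10-7-2-6 are not bridges since each lies on that cycle.
But removing 6 - 5 disconnects 6 from 5; removing 13 - 12 disconnects 13 from 12; removing 4 - 12 disconnects 4 from 12 — these are bridges.

12-13, 12-4, 5-6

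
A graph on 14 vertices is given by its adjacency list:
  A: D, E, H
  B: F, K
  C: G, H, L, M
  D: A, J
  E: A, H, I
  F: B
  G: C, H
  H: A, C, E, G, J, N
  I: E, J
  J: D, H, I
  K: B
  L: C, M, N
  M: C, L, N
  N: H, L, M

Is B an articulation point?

Yes

Deleting B raises the number of components from 2 to 3, so B is a cut vertex.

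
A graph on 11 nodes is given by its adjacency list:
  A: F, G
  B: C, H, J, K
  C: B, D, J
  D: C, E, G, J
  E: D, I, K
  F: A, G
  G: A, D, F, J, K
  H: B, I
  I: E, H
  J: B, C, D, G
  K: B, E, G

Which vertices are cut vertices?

G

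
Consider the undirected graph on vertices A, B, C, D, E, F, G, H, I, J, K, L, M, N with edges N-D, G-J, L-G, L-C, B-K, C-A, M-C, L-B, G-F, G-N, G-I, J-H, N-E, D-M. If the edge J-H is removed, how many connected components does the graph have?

2

Before removal there is 1 component.
J-H is a bridge — removing it separates J's side from H's side.
After removal: 2 components.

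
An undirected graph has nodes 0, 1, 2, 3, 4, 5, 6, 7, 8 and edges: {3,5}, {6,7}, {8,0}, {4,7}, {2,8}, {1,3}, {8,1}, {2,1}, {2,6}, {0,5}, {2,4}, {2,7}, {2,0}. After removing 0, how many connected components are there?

With 0 gone, the remaining components are: {1, 2, 3, 4, 5, 6, 7, 8}.
That is 1 component.

1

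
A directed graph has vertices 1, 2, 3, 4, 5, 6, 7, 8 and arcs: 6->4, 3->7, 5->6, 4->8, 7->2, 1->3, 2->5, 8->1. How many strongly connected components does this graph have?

{1, 2, 3, 4, 5, 6, 7, 8} are all mutually reachable — one SCC of size 8.
That gives 1 strongly connected component.

1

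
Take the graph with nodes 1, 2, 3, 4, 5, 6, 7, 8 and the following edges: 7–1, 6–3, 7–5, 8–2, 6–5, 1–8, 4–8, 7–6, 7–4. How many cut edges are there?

The edges on the cycle 7-1-8-4-7 are not bridges since each lies on that cycle.
But removing 6–3 disconnects 6 from 3; removing 8–2 disconnects 8 from 2 — these are bridges.
That makes 2 bridges.

2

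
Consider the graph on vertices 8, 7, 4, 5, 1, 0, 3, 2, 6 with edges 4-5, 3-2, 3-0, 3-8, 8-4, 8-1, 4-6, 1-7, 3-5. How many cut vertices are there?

Removing 1 increases the component count from 1 to 2, so 1 is a cut vertex.
Removing 3 increases the component count from 1 to 3, so 3 is a cut vertex.
Removing 4 increases the component count from 1 to 2, so 4 is a cut vertex.
Likewise 8 is a cut vertex.
By contrast removing 2 leaves 1 component; it is not a cut vertex. No other vertex is a cut vertex either.

4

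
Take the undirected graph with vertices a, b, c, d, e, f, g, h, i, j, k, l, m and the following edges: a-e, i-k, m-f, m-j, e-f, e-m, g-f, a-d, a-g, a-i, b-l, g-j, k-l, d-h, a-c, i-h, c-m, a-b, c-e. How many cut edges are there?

0

The edges on the cycle a-c-m-j-g-a are not bridges since each lies on that cycle.
Every edge lies on some cycle, so there are no bridges.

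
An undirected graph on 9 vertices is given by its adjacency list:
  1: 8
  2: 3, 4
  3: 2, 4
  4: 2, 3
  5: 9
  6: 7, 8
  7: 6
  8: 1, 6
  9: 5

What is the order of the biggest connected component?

4

Starting from 5 we can reach 5, 9. That is one component of size 2.
Starting from 2 we can reach 2, 3, 4. That is one component of size 3.
Starting from 1 we can reach 1, 6, 7, 8. That is one component of size 4.
The largest has 4 vertices.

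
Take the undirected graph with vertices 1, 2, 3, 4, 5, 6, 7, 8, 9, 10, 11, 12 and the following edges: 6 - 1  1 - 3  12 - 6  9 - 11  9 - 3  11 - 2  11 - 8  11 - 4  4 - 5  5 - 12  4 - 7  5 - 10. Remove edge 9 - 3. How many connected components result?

9 and 3 are still connected via 9-11-4-5-12-6-1-3, so the component count stays at 1.

1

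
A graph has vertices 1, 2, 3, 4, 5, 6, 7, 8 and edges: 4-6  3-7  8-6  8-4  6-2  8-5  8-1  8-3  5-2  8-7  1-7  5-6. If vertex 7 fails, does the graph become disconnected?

Deleting 7 leaves 1 component (was 1) (its neighbors 1, 3, 8 remain connected to each other), so 7 is not a cut vertex.

No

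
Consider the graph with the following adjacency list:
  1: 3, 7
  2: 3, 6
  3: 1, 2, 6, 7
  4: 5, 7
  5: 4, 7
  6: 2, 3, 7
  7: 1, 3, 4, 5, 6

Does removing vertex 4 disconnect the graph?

No

Deleting 4 leaves 1 component (was 1) (its neighbors 5, 7 remain connected to each other), so 4 is not a cut vertex.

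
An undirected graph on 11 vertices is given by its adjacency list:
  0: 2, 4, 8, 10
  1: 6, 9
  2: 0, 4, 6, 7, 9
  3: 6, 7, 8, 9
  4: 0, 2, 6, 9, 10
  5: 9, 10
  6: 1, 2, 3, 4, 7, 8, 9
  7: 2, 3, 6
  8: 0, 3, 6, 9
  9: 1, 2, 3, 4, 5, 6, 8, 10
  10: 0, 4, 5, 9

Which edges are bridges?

none

The edges on the cycle 10-0-2-4-10 are not bridges since each lies on that cycle.
Every edge lies on some cycle, so there are no bridges.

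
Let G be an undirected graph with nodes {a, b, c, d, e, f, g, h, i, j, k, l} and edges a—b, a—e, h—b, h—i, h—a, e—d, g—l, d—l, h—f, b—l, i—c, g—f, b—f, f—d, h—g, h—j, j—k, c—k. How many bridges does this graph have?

0

The edges on the cycle h-a-e-d-f-h are not bridges since each lies on that cycle.
Every edge lies on some cycle, so there are no bridges.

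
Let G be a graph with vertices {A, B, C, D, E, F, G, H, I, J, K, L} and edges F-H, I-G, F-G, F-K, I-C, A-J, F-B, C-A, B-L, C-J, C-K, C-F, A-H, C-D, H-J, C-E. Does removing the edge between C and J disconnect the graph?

No

After removing C-J, the path C-A-J still connects them, so the edge is not a bridge.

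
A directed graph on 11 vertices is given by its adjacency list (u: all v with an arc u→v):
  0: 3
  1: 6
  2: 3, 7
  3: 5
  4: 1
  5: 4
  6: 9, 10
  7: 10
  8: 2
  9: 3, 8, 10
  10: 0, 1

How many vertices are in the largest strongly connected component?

{0, 1, 2, 3, 4, 5, 6, 7, 8, 9, 10} are all mutually reachable — one SCC of size 11.
The largest has 11 vertices.

11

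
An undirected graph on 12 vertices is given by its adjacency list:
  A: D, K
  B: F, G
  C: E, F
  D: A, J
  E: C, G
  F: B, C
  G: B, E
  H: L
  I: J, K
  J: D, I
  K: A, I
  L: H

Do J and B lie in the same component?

No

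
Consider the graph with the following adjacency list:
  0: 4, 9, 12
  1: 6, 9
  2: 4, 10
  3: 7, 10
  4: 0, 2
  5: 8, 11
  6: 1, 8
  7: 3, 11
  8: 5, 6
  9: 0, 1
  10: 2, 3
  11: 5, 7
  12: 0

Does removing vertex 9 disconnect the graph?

No

Deleting 9 leaves 1 component (was 1) (its neighbors 0, 1 remain connected to each other), so 9 is not a cut vertex.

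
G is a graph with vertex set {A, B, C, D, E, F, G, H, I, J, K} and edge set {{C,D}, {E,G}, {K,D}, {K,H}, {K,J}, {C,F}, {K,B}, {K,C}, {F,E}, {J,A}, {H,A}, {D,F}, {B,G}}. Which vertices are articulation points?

Removing K increases the component count from 2 to 3, so K is a cut vertex.
By contrast removing C leaves 2 components; it is not a cut vertex. No other vertex is a cut vertex either.

K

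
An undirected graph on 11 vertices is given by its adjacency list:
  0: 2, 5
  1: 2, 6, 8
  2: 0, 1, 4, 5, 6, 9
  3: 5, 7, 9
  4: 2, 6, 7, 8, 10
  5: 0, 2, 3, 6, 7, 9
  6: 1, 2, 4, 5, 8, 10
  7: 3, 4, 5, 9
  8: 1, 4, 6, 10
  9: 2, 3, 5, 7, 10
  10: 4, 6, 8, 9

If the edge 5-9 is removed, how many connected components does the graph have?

1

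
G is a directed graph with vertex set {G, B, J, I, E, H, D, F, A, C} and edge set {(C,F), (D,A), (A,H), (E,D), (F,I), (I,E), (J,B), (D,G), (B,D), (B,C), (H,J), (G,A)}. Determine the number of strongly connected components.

1

{A, B, C, D, E, F, G, H, I, J} are all mutually reachable — one SCC of size 10.
That gives 1 strongly connected component.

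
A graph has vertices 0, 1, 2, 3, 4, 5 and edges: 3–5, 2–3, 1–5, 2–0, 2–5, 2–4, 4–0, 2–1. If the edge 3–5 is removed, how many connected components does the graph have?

1

3 and 5 are still connected via 3-2-5, so the component count stays at 1.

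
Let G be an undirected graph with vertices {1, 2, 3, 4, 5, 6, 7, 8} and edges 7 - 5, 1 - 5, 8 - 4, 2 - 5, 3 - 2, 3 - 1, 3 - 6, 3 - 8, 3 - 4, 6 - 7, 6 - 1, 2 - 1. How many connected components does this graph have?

1

Starting from 1 we can reach 1, 2, 3, 4, 5, 6, 7, 8. That is one component of size 8.
Total: 1 component.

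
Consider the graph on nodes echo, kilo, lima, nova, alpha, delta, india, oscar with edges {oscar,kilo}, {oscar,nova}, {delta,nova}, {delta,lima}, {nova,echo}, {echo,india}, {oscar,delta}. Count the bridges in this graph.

The edges on the cycle oscar-delta-nova-oscar are not bridges since each lies on that cycle.
But removing delta–lima disconnects delta from lima; removing nova–echo disconnects nova from echo; removing echo–india disconnects echo from india; removing oscar–kilo disconnects oscar from kilo — these are bridges.
That makes 4 bridges.

4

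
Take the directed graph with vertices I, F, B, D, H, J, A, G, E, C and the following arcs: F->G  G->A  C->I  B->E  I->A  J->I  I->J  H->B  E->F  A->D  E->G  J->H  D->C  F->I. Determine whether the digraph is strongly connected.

From F we can reach every vertex (A, B, C, D, E, F, G, H, I, J), and every vertex can reach F (A, B, C, D, E, F, G, H, I, J). So the whole graph is one strongly connected component.

Yes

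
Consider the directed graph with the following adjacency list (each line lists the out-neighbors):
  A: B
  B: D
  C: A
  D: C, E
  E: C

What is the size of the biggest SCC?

5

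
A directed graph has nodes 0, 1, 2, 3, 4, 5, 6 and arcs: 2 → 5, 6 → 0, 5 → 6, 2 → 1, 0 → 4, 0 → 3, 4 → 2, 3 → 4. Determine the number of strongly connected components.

2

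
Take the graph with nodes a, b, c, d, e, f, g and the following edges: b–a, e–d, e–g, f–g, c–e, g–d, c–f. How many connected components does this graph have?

2

Starting from a we can reach a, b. That is one component of size 2.
Starting from c we can reach c, d, e, f, g. That is one component of size 5.
Total: 2 components.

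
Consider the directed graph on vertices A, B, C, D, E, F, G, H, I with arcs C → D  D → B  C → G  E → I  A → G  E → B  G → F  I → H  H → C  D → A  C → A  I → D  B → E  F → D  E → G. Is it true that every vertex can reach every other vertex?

From A we can reach every vertex (A, B, C, D, E, F, G, H, I), and every vertex can reach A (A, B, C, D, E, F, G, H, I). So the whole graph is one strongly connected component.

Yes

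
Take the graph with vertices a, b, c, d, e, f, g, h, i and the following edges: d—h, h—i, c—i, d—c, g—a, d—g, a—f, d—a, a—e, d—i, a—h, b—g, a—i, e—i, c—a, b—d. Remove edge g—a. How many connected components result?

g and a are still connected via g-d-a, so the component count stays at 1.

1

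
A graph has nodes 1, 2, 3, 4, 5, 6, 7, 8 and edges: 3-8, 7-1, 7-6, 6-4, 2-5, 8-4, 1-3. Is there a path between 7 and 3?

Yes

From 7 we can reach 1, 3, 4, 6, 7, 8, which includes 3.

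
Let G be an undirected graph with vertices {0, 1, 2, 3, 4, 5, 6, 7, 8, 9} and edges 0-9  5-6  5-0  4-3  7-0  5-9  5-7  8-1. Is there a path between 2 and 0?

No

The component containing 2 is {2}, and 0 is not in it.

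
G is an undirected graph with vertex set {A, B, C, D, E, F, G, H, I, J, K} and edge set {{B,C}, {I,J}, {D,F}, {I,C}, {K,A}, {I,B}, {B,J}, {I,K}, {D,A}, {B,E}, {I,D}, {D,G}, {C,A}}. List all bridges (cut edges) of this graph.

B-E, D-F, D-G

The edges on the cycle I-K-A-D-I are not bridges since each lies on that cycle.
But removing G - D disconnects G from D; removing F - D disconnects F from D; removing B - E disconnects B from E — these are bridges.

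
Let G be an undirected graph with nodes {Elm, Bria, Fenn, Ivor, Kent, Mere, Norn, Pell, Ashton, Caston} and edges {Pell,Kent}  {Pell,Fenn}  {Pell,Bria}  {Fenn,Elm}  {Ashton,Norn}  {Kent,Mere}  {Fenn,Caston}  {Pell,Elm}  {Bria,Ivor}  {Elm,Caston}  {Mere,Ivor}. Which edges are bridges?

The edges on the cycle Pell-Fenn-Caston-Elm-Pell are not bridges since each lies on that cycle.
But removing Ashton-Norn disconnects Ashton from Norn — this is a bridge.

Ashton-Norn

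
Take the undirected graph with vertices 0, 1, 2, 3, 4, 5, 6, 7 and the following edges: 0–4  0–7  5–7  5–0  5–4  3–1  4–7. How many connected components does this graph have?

4

2 is isolated — a component by itself.
6 is isolated — a component by itself.
Starting from 1 we can reach 1, 3. That is one component of size 2.
Starting from 0 we can reach 0, 4, 5, 7. That is one component of size 4.
Total: 4 components.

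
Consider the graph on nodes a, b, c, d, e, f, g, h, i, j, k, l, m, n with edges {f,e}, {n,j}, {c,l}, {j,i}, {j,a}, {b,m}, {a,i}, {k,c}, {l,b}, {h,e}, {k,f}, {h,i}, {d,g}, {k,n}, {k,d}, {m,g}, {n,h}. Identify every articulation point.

Removing k increases the component count from 1 to 2, so k is a cut vertex.
By contrast removing c leaves 1 component; it is not a cut vertex. No other vertex is a cut vertex either.

k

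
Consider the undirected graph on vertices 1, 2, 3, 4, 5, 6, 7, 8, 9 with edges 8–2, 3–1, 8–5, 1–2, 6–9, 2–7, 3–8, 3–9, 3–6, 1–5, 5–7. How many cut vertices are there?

Removing 3 increases the component count from 2 to 3, so 3 is a cut vertex.
By contrast removing 2 leaves 2 components; it is not a cut vertex. No other vertex is a cut vertex either.

1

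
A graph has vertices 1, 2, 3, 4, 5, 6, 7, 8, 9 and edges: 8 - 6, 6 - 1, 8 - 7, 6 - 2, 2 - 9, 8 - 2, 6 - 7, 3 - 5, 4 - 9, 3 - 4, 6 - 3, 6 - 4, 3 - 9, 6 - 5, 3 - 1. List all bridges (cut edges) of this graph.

none

The edges on the cycle 6-3-4-6 are not bridges since each lies on that cycle.
Every edge lies on some cycle, so there are no bridges.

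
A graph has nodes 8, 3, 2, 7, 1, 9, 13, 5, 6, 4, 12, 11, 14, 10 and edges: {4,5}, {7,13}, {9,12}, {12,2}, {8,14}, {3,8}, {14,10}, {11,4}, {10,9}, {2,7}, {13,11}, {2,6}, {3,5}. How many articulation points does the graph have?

1

Removing 2 increases the component count from 2 to 3, so 2 is a cut vertex.
By contrast removing 14 leaves 2 components; it is not a cut vertex. No other vertex is a cut vertex either.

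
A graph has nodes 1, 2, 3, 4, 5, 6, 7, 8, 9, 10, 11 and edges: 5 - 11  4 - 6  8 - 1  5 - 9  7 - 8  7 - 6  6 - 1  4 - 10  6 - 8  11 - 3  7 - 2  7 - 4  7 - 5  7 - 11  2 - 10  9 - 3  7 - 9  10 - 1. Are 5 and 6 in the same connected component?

From 5 we can reach 1, 2, 3, 4, 5, 6, 7, 8, 9, 10, 11, which includes 6.

Yes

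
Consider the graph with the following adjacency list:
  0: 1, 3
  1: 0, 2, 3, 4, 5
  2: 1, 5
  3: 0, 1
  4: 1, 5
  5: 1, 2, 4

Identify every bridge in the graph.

none

The edges on the cycle 1-0-3-1 are not bridges since each lies on that cycle.
Every edge lies on some cycle, so there are no bridges.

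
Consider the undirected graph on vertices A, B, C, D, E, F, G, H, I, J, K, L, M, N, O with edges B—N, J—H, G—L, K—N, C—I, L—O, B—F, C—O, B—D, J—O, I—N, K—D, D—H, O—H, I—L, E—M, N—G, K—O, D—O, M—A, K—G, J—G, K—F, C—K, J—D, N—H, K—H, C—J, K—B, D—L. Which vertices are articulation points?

Removing M increases the component count from 2 to 3, so M is a cut vertex.
By contrast removing A leaves 2 components; it is not a cut vertex. No other vertex is a cut vertex either.

M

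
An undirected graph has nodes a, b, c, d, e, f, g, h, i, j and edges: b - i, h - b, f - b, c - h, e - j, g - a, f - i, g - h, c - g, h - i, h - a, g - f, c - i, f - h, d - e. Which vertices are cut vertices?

e

Removing e increases the component count from 2 to 3, so e is a cut vertex.
By contrast removing f leaves 2 components; it is not a cut vertex. No other vertex is a cut vertex either.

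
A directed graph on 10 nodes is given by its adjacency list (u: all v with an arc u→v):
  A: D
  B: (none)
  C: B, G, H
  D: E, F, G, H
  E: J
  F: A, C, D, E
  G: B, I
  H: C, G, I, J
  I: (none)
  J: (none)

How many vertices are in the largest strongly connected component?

3

{A, D, F} are all mutually reachable — one SCC of size 3.
{C, H} are all mutually reachable — one SCC of size 2.
{I} is an SCC by itself.
{G} is an SCC by itself.
{J} is an SCC by itself.
(and 2 more singleton SCCs)
The largest has 3 vertices.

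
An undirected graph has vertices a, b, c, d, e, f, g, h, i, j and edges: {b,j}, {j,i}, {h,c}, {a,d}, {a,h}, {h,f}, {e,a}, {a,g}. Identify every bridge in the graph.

removing j - i disconnects j from i; removing h - a disconnects h from a; removing h - c disconnects h from c; removing h - f disconnects h from f — these are bridges.
In total 8 edges are bridges.

a-d, a-e, a-g, a-h, b-j, c-h, f-h, i-j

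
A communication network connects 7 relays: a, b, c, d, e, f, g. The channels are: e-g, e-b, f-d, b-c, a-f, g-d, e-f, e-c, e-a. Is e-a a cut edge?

After removing e-a, the path e-f-a still connects them, so the edge is not a bridge.

No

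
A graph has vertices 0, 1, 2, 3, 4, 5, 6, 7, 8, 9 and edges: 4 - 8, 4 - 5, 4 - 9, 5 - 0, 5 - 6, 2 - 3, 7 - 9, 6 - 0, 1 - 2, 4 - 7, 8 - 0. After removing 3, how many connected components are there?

2

With 3 gone, the remaining components are: {1, 2}; {0, 4, 5, 6, 7, 8, 9}.
That is 2 components.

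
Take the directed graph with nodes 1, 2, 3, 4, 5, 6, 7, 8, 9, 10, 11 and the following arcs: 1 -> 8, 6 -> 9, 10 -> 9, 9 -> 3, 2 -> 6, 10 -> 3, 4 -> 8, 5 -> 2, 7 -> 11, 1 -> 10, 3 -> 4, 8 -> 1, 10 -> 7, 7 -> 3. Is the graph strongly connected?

There is no directed path from 9 to 5, so the graph is not strongly connected.

No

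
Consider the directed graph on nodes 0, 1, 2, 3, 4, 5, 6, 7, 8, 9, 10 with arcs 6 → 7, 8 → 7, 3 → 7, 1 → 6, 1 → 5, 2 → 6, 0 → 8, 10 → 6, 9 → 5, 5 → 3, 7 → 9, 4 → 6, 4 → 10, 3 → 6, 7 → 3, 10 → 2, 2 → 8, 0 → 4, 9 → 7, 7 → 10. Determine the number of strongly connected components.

4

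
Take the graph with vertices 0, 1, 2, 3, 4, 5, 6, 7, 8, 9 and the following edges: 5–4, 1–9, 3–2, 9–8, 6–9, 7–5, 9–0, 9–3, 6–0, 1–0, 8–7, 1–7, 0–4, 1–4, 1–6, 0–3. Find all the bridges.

The edges on the cycle 1-6-9-1 are not bridges since each lies on that cycle.
But removing 3–2 disconnects 3 from 2 — this is a bridge.

2-3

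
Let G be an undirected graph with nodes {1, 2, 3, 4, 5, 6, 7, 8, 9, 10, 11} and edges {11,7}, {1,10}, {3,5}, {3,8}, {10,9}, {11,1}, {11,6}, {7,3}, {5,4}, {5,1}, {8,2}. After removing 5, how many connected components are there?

2

With 5 gone, the remaining components are: {4}; {1, 2, 3, 6, 7, 8, 9, 10, 11}.
That is 2 components.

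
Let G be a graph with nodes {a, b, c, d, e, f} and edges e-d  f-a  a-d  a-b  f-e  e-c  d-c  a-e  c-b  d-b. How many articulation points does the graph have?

0

Removing b, for instance, still leaves 1 component. No single vertex removal increases the component count — the graph has no articulation points.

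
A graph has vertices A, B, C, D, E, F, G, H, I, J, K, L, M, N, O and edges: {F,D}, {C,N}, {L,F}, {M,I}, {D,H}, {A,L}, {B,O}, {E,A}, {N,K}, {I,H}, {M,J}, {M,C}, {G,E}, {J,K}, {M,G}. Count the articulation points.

Removing M increases the component count from 2 to 3, so M is a cut vertex.
By contrast removing N leaves 2 components; it is not a cut vertex. No other vertex is a cut vertex either.

1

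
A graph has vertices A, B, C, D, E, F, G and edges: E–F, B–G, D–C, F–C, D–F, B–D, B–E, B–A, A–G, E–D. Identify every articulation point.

B

Removing B increases the component count from 1 to 2, so B is a cut vertex.
By contrast removing A leaves 1 component; it is not a cut vertex. No other vertex is a cut vertex either.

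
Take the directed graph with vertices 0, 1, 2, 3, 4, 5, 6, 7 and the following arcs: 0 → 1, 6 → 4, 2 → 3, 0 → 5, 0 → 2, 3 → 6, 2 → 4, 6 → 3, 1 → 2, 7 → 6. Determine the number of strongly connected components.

7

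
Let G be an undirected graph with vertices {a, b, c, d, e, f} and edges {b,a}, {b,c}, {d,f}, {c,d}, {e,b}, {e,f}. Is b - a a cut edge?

Yes

Removing b - a leaves no path between b and a: the component count goes from 1 to 2. So it is a bridge.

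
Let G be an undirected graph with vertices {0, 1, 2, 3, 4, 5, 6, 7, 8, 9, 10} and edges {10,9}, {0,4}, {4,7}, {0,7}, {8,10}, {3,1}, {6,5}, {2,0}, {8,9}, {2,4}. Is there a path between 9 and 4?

No

The component containing 9 is {8, 9, 10}, and 4 is not in it.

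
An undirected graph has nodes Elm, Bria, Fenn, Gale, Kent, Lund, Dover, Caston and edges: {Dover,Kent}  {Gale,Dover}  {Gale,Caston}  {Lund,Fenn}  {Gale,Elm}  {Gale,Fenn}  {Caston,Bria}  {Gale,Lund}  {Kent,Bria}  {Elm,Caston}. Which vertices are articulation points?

Removing Gale increases the component count from 1 to 2, so Gale is a cut vertex.
By contrast removing Fenn leaves 1 component; it is not a cut vertex. No other vertex is a cut vertex either.

Gale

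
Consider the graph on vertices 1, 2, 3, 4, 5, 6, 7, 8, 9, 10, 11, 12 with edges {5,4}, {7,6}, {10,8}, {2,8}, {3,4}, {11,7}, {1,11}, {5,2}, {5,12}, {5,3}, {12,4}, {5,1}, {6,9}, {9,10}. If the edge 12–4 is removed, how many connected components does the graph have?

12 and 4 are still connected via 12-5-4, so the component count stays at 1.

1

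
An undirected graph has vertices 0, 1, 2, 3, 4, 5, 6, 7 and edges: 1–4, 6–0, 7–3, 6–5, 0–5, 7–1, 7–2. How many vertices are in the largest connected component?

5

Starting from 0 we can reach 0, 5, 6. That is one component of size 3.
Starting from 1 we can reach 1, 2, 3, 4, 7. That is one component of size 5.
The largest has 5 vertices.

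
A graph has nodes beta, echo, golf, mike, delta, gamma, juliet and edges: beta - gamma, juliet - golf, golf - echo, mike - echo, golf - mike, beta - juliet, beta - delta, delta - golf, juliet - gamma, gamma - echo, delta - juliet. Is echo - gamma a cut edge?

No

After removing echo - gamma, the path echo-golf-juliet-gamma still connects them, so the edge is not a bridge.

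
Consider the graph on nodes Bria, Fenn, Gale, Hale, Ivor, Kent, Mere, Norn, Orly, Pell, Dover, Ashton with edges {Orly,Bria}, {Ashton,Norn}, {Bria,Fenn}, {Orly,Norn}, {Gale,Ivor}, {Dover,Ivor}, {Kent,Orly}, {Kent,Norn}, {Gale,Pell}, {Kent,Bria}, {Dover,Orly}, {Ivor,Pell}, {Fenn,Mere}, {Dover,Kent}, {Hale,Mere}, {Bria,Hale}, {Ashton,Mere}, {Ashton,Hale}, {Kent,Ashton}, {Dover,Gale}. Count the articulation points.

1

Removing Dover increases the component count from 1 to 2, so Dover is a cut vertex.
By contrast removing Bria leaves 1 component; it is not a cut vertex. No other vertex is a cut vertex either.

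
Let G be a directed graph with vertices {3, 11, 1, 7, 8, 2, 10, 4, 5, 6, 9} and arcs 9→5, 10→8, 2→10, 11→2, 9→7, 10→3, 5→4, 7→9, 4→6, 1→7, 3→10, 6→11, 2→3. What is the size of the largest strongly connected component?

2

{3, 10} are all mutually reachable — one SCC of size 2.
{7, 9} are all mutually reachable — one SCC of size 2.
{6} is an SCC by itself.
{8} is an SCC by itself.
{11} is an SCC by itself.
(and 4 more singleton SCCs)
The largest has 2 vertices.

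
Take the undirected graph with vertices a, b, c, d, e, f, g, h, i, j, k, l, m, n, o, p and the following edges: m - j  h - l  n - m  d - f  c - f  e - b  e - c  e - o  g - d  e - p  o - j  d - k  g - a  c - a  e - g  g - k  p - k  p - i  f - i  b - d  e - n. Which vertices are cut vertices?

Removing e increases the component count from 2 to 3, so e is a cut vertex.
By contrast removing l leaves 2 components; it is not a cut vertex. No other vertex is a cut vertex either.

e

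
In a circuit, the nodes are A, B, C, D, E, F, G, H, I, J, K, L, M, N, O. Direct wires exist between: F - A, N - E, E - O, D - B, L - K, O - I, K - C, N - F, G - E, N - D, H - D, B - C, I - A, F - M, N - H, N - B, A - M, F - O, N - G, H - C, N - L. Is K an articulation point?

No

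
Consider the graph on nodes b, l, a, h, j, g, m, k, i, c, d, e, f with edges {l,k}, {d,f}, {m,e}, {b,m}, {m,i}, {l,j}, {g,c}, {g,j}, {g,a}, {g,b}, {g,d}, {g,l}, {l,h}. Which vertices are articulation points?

b, d, g, l, m

Removing b increases the component count from 1 to 2, so b is a cut vertex.
Removing d increases the component count from 1 to 2, so d is a cut vertex.
Removing g increases the component count from 1 to 5, so g is a cut vertex.
Likewise l, m are cut vertices.
By contrast removing c leaves 1 component; it is not a cut vertex. No other vertex is a cut vertex either.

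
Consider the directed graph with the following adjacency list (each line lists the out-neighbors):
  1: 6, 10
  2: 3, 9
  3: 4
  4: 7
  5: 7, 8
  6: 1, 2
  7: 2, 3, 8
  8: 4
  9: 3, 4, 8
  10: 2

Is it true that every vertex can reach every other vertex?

There is no directed path from 8 to 5, so the graph is not strongly connected.

No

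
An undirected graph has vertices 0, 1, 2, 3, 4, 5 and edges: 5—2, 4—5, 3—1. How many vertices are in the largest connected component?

3

0 is isolated — a component by itself.
Starting from 1 we can reach 1, 3. That is one component of size 2.
Starting from 2 we can reach 2, 4, 5. That is one component of size 3.
The largest has 3 vertices.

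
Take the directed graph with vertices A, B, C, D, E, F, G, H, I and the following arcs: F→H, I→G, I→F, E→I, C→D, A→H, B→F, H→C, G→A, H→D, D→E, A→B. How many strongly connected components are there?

{A, B, C, D, E, F, G, H, I} are all mutually reachable — one SCC of size 9.
That gives 1 strongly connected component.

1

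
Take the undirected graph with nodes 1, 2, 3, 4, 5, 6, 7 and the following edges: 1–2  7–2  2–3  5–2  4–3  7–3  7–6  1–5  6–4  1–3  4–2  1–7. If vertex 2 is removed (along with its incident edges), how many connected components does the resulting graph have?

With 2 gone, the remaining components are: {1, 3, 4, 5, 6, 7}.
That is 1 component.

1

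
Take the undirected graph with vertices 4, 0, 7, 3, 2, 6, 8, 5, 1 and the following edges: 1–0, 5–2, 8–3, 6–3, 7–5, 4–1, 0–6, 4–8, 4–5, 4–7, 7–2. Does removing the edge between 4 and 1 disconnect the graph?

After removing 4–1, the path 4-8-3-6-0-1 still connects them, so the edge is not a bridge.

No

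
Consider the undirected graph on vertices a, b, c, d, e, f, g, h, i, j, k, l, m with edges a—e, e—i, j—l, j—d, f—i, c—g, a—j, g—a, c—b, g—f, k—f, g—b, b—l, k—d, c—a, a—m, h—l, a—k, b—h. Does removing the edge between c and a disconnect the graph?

After removing c—a, the path c-g-a still connects them, so the edge is not a bridge.

No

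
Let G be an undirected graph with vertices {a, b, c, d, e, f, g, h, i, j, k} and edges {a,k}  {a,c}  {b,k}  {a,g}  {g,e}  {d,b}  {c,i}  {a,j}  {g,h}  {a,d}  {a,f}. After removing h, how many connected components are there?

1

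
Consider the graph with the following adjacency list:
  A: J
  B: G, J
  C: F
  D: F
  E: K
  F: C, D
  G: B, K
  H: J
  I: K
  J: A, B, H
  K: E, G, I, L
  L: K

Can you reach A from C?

The component containing C is {C, D, F}, and A is not in it.

No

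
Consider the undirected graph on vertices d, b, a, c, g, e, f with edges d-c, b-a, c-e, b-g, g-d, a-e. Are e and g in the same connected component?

From e we can reach a, b, c, d, e, g, which includes g.

Yes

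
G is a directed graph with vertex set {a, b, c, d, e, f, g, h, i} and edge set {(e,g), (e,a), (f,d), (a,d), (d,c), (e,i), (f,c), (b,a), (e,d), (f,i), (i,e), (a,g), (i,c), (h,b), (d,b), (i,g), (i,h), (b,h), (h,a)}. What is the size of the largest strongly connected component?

4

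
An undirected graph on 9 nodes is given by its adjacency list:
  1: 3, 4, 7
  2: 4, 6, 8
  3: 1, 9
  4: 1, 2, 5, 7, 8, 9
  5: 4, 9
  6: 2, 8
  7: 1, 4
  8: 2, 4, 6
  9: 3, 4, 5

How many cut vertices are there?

Removing 4 increases the component count from 1 to 2, so 4 is a cut vertex.
By contrast removing 7 leaves 1 component; it is not a cut vertex. No other vertex is a cut vertex either.

1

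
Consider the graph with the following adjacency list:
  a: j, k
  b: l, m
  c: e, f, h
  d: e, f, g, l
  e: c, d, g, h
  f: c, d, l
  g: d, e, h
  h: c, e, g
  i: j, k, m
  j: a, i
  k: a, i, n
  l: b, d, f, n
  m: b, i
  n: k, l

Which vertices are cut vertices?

l

Removing l increases the component count from 1 to 2, so l is a cut vertex.
By contrast removing e leaves 1 component; it is not a cut vertex. No other vertex is a cut vertex either.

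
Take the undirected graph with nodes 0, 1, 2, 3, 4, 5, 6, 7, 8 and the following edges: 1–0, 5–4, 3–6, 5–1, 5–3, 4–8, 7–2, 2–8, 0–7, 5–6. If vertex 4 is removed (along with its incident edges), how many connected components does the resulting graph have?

1

With 4 gone, the remaining components are: {0, 1, 2, 3, 5, 6, 7, 8}.
That is 1 component.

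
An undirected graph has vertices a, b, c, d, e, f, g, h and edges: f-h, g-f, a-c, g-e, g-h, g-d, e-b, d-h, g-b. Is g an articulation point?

Deleting g raises the number of components from 2 to 3, so g is a cut vertex.

Yes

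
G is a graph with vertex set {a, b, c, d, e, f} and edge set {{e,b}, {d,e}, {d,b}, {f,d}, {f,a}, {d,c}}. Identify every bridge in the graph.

a-f, c-d, d-f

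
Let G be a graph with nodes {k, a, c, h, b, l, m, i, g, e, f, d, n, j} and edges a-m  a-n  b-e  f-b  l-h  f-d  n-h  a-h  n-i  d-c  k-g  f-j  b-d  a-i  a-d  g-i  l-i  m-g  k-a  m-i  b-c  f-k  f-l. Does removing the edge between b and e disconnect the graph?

Removing b-e leaves no path between b and e: the component count goes from 1 to 2. So it is a bridge.

Yes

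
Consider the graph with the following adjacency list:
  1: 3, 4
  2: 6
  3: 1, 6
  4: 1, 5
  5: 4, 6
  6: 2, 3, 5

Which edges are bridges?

2-6

The edges on the cycle 5-4-1-3-6-5 are not bridges since each lies on that cycle.
But removing 6-2 disconnects 6 from 2 — this is a bridge.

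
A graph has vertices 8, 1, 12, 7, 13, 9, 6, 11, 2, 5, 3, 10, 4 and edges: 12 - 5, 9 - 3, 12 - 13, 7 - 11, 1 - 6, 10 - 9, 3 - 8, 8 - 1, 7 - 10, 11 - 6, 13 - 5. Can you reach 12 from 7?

The component containing 7 is {1, 3, 6, 7, 8, 9, 10, 11}, and 12 is not in it.

No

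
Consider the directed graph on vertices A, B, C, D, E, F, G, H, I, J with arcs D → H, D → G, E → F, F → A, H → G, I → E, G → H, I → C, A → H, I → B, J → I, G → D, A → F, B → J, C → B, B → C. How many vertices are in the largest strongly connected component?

4

{B, C, I, J} are all mutually reachable — one SCC of size 4.
{D, G, H} are all mutually reachable — one SCC of size 3.
{A, F} are all mutually reachable — one SCC of size 2.
{E} is an SCC by itself.
The largest has 4 vertices.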